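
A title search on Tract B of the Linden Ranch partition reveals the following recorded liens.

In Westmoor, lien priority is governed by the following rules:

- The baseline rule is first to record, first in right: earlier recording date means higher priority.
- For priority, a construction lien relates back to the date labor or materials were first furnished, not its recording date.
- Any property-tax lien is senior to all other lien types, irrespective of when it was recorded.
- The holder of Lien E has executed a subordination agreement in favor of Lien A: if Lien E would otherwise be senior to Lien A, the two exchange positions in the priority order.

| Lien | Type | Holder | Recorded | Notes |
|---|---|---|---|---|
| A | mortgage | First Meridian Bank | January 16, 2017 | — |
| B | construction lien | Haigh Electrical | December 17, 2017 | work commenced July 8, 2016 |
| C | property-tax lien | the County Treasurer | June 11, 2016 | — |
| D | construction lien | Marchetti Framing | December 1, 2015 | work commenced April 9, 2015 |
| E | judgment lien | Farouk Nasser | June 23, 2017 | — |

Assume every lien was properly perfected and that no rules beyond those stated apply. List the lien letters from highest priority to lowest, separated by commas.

C, D, B, A, E

Effective dates: B relates back to July 8, 2016 (work commenced); D relates back to April 9, 2015 (work commenced).
C is a property-tax lien and takes priority over every other lien.
The other liens, earliest effective date first: D (April 9, 2015), B (July 8, 2016), A (January 16, 2017), E (June 23, 2017).
E already ranks below A; the subordination has no effect.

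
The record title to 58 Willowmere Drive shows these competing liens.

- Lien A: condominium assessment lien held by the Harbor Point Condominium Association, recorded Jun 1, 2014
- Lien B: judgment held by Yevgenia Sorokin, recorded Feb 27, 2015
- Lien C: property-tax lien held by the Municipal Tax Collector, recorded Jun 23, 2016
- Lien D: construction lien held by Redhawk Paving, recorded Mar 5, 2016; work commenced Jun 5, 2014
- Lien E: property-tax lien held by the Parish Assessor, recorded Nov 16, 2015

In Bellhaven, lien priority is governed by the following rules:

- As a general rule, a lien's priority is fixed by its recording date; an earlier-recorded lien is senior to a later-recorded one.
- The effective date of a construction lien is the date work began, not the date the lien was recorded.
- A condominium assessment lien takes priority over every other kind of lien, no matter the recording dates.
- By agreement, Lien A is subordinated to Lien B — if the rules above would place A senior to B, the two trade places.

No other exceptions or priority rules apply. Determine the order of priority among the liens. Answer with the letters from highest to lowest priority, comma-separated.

Adjusting effective dates: D's effective date is Jun 5, 2014, when work began.
A is a condominium assessment lien, so it outranks all other liens regardless of date.
Remaining liens by effective date: D (Jun 5, 2014), B (Feb 27, 2015), E (Nov 16, 2015), C (Jun 23, 2016).
A would otherwise be senior to B, so under the subordination agreement A and B exchange positions.

B, D, A, E, C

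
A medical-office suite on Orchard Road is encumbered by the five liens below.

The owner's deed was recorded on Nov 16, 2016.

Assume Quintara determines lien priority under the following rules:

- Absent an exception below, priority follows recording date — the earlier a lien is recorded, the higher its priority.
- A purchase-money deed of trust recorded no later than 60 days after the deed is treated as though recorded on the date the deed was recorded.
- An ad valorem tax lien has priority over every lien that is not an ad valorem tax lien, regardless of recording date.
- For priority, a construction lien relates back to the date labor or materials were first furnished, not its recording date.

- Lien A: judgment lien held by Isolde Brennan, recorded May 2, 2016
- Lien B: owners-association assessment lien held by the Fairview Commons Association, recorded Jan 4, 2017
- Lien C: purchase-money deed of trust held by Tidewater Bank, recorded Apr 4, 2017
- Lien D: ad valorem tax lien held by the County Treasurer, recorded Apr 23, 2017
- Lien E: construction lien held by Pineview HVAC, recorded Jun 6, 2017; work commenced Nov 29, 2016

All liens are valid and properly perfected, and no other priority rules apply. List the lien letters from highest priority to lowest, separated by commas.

First, effective dates: C was recorded 139 days after the deed, outside the 60-day window, so it keeps its recording date; E relates back to Nov 29, 2016 (work commenced).
D, as an ad valorem tax lien, has superpriority and ranks first.
The other liens, earliest effective date first: A (May 2, 2016), E (Nov 29, 2016), B (Jan 4, 2017), C (Apr 4, 2017).

D, A, E, B, C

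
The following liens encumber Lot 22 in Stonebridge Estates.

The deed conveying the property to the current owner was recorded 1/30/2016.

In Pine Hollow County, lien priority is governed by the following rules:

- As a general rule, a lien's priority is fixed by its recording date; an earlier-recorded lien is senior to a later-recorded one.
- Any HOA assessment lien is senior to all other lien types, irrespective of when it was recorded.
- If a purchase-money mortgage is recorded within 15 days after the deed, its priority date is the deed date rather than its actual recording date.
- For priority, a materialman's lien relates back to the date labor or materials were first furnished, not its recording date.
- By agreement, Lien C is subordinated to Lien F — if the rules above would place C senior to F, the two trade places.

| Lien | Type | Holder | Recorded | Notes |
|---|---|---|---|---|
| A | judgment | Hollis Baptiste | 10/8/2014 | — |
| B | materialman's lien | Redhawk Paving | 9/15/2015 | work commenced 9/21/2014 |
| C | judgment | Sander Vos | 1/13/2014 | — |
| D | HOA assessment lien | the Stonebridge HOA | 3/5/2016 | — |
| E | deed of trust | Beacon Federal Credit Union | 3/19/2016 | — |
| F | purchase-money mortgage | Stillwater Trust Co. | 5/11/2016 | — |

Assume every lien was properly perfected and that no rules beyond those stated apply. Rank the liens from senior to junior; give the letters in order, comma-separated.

D, F, B, A, E, C

Effective dates after the stated exceptions: B's effective date is 9/21/2014, when work began; F was recorded 102 days after the deed — beyond 15 days — so no relation-back applies.
As an HOA assessment lien, D is senior to every other lien.
Ordering the rest by effective date: C (1/13/2014), B (9/21/2014), A (10/8/2014), E (3/19/2016), F (5/11/2016).
C is senior to F before the subordination, so the two trade places.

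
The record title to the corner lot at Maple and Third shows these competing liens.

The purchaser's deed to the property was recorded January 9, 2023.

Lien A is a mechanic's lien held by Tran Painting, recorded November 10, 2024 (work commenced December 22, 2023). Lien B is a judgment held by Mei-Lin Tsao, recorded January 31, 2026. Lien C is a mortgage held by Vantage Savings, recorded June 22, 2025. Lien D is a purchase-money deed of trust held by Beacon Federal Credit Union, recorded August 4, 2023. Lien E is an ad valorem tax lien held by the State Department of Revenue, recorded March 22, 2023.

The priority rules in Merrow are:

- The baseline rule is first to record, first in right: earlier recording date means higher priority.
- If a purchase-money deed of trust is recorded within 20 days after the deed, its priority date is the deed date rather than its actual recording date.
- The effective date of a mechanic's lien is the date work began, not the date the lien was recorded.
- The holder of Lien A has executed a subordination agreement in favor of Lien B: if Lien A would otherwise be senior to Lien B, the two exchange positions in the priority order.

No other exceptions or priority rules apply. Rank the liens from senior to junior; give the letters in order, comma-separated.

E, D, B, C, A

First, effective dates: A relates back to December 22, 2023 (work commenced); D was recorded 207 days after the deed, outside the 20-day window, so it keeps its recording date.
By effective date, earliest first: E (March 22, 2023), D (August 4, 2023), A (December 22, 2023), C (June 22, 2025), B (January 31, 2026).
A would otherwise be senior to B, so under the subordination agreement A and B exchange positions.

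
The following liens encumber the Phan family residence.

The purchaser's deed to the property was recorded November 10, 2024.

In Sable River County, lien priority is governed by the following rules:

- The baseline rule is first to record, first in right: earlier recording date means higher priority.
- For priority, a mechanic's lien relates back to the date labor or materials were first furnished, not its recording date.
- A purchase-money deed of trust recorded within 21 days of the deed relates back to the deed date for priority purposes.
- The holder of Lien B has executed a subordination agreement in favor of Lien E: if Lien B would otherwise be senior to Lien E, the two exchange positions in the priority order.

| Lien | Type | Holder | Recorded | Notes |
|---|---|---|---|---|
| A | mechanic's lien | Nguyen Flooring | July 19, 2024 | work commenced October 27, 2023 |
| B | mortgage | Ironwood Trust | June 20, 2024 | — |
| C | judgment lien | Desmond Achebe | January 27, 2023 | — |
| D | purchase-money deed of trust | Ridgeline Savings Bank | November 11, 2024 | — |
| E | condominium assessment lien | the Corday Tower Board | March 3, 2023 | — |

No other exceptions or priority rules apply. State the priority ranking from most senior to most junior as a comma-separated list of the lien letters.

C, E, A, B, D

Effective dates: A is treated as recorded October 27, 2023, the work-commencement date; D relates back to the deed date November 10, 2024.
By effective date: C (January 27, 2023), E (March 3, 2023), A (October 27, 2023), B (June 20, 2024), D (November 10, 2024).
B is already junior to E, so the subordination agreement changes nothing.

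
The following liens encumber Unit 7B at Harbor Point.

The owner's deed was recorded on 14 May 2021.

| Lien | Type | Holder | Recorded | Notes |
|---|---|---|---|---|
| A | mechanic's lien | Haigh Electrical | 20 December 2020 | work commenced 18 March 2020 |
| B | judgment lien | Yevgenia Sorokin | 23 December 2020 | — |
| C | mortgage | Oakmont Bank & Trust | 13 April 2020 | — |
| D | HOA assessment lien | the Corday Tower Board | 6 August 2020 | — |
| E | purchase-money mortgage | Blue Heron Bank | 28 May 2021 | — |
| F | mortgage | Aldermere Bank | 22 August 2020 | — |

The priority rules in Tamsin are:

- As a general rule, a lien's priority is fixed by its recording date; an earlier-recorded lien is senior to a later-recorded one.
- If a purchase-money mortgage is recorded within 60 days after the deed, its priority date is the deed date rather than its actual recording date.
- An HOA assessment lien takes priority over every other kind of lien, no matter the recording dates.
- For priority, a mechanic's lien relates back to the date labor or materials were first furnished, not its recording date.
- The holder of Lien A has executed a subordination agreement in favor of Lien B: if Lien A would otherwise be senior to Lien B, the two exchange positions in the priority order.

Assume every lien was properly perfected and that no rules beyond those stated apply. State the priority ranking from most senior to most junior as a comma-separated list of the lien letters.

Adjusting effective dates: A is treated as recorded 18 March 2020, the work-commencement date; E was recorded within the 60-day window, so its effective date is the deed date 14 May 2021.
D is an HOA assessment lien, so it outranks all other liens regardless of date.
The other liens, earliest effective date first: A (18 March 2020), C (13 April 2020), F (22 August 2020), B (23 December 2020), E (14 May 2021).
The subordination applies — A was senior to B — so A and B swap.

D, B, C, F, A, E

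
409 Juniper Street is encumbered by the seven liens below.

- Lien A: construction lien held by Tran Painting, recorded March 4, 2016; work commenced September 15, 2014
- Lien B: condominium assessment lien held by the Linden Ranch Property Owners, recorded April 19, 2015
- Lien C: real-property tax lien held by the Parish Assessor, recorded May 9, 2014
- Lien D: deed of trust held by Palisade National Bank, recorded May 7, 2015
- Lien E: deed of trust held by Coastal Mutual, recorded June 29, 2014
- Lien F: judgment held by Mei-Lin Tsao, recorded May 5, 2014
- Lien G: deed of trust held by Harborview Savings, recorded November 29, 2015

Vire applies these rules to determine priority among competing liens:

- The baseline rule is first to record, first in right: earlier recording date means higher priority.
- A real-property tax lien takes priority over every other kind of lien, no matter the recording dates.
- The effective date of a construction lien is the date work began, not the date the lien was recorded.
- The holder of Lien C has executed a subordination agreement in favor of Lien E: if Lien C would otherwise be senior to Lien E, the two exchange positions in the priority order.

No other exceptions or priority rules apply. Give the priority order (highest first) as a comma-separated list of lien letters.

E, F, C, A, B, D, G

Effective dates: A is treated as recorded September 15, 2014, the work-commencement date.
C, as a real-property tax lien, has superpriority and ranks first.
Remaining liens by effective date: F (May 5, 2014), E (June 29, 2014), A (September 15, 2014), B (April 19, 2015), D (May 7, 2015), G (November 29, 2015).
Because C would otherwise rank above E, the subordination swaps them.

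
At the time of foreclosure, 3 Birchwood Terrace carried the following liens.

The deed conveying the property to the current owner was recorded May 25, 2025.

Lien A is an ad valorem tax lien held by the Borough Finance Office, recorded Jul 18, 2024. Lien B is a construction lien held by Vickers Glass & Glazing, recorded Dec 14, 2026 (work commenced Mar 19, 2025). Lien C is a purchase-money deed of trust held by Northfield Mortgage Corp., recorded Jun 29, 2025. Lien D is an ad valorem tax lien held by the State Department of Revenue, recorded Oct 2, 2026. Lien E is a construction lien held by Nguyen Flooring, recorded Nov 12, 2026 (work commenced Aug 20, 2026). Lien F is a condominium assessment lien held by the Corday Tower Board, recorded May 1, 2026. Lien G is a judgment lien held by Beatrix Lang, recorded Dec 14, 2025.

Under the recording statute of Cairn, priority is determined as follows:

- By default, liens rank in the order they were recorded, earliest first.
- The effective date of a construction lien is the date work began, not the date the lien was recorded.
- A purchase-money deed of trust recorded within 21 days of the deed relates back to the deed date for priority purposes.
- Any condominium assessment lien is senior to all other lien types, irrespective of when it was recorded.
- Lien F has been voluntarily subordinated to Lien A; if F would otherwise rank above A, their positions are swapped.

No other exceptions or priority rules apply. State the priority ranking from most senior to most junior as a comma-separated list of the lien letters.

A, F, B, C, G, E, D

First, effective dates: B is treated as recorded Mar 19, 2025, the work-commencement date; C missed the 21-day window (35 days after the deed), so its recording date stands; E's effective date is Aug 20, 2026, when work began.
F is a condominium assessment lien and takes priority over every other lien.
Ordering the rest by effective date: A (Jul 18, 2024), B (Mar 19, 2025), C (Jun 29, 2025), G (Dec 14, 2025), E (Aug 20, 2026), D (Oct 2, 2026).
Because F would otherwise rank above A, the subordination swaps them.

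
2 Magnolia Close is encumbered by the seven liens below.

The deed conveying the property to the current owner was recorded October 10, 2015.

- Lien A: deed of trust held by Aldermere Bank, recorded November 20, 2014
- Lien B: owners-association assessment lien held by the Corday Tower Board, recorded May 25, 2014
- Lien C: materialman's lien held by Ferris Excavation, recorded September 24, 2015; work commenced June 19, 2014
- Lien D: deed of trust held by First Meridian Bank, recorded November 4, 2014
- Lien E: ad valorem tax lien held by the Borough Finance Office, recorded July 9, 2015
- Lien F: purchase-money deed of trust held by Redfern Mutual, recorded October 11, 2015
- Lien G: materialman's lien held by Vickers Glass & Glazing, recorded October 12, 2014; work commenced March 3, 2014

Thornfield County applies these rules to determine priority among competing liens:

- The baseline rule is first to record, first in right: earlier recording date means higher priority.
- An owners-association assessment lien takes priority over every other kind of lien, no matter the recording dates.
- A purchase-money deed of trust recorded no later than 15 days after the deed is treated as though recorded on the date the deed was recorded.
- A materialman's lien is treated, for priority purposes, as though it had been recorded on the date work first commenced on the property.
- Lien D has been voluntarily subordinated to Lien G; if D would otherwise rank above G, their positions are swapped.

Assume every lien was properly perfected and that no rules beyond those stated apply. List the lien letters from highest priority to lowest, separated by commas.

B, G, C, D, A, E, F

Adjusting effective dates: C is treated as recorded June 19, 2014, the work-commencement date; F was recorded within the 15-day window, so its effective date is the deed date October 10, 2015; G is treated as recorded March 3, 2014, the work-commencement date.
B is an owners-association assessment lien, so it outranks all other liens regardless of date.
Among the remaining liens, by effective date: G (March 3, 2014), C (June 19, 2014), D (November 4, 2014), A (November 20, 2014), E (July 9, 2015), F (October 10, 2015).
D is already junior to G, so the subordination agreement changes nothing.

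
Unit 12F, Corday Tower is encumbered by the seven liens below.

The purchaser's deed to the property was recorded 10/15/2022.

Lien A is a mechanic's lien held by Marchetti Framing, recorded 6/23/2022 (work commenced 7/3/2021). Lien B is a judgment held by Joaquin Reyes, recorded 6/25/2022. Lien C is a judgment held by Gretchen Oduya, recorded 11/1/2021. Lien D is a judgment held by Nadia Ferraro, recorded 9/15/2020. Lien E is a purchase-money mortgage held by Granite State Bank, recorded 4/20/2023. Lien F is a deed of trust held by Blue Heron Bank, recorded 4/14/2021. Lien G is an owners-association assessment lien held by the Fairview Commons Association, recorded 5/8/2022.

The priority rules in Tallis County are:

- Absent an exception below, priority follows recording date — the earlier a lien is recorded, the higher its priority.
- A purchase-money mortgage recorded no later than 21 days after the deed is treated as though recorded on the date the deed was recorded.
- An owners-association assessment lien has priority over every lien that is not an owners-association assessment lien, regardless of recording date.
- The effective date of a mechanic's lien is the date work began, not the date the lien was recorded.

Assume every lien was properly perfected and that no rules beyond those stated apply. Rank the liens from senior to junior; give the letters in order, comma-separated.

G, D, F, A, C, B, E

Adjusting effective dates: A relates back to 7/3/2021 (work commenced); E was recorded 187 days after the deed, outside the 21-day window, so it keeps its recording date.
G is an owners-association assessment lien and takes priority over every other lien.
The other liens, earliest effective date first: D (9/15/2020), F (4/14/2021), A (7/3/2021), C (11/1/2021), B (6/25/2022), E (4/20/2023).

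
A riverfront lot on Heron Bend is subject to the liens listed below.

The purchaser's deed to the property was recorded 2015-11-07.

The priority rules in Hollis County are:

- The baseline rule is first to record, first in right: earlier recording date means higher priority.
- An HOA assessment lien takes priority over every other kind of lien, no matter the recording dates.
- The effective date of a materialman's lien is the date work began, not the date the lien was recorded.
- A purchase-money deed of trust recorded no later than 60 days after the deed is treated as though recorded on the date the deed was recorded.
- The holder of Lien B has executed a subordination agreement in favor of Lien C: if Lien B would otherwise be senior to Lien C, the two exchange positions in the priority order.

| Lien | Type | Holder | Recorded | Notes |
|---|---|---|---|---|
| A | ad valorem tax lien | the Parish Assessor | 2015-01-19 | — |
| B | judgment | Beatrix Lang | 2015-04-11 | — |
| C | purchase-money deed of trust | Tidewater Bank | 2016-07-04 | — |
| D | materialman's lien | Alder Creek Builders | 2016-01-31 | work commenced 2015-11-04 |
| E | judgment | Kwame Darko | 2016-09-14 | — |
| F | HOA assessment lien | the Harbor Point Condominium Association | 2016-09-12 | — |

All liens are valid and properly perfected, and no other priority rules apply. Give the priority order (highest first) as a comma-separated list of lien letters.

Effective dates after the stated exceptions: C was recorded 240 days after the deed — beyond 60 days — so no relation-back applies; D relates back to 2015-11-04 (work commenced).
F is an HOA assessment lien, so it outranks all other liens regardless of date.
Ordering the rest by effective date: A (2015-01-19), B (2015-04-11), D (2015-11-04), C (2016-07-04), E (2016-09-14).
B would otherwise be senior to C, so under the subordination agreement B and C exchange positions.

F, A, C, D, B, E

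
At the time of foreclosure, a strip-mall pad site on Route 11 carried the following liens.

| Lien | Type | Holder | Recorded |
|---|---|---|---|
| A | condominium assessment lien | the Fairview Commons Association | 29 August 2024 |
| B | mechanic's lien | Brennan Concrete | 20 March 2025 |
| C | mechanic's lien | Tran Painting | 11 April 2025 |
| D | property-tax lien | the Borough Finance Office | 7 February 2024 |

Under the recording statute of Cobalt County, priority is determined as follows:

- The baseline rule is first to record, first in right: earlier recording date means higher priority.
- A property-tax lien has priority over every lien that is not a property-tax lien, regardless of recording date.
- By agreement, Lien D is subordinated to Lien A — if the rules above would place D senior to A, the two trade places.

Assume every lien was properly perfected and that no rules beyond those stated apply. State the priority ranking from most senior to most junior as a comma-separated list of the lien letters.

D, as a property-tax lien, has superpriority and ranks first.
Among the remaining liens, by effective date: A (29 August 2024), B (20 March 2025), C (11 April 2025).
D would otherwise be senior to A, so under the subordination agreement D and A exchange positions.

A, D, B, C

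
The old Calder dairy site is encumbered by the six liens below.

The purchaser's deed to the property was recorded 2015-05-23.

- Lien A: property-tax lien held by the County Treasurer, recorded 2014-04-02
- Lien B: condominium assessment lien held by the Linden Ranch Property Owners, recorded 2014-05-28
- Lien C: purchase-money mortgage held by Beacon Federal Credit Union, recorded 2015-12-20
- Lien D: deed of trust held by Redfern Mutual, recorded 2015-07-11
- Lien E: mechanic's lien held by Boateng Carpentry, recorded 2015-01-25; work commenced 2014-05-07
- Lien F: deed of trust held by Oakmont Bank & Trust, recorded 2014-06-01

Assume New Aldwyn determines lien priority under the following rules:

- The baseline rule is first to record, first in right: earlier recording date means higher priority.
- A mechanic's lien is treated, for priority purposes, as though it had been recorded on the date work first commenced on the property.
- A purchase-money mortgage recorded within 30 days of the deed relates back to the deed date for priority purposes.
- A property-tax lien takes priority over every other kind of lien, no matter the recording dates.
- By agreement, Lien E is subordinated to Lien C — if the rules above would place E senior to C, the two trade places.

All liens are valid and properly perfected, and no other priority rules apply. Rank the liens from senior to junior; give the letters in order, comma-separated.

A, C, B, F, D, E

Adjusting effective dates: C missed the 30-day window (211 days after the deed), so its recording date stands; E relates back to 2014-05-07 (work commenced).
As a property-tax lien, A is senior to every other lien.
Remaining liens by effective date: E (2014-05-07), B (2014-05-28), F (2014-06-01), D (2015-07-11), C (2015-12-20).
E would otherwise be senior to C, so under the subordination agreement E and C exchange positions.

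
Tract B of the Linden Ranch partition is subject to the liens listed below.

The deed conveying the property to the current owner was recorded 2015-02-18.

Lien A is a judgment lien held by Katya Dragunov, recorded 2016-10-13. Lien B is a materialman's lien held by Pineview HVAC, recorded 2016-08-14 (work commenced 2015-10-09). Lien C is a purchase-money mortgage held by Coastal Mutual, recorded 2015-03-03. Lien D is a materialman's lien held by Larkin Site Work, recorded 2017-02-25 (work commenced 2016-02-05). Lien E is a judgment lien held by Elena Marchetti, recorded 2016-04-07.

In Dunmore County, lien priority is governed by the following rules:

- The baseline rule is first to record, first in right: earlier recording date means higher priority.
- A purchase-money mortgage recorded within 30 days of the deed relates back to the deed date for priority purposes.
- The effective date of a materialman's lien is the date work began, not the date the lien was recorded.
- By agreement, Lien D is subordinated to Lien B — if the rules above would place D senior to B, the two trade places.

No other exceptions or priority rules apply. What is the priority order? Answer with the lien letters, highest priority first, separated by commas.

C, B, D, E, A

First, effective dates: B relates back to 2015-10-09 (work commenced); C was recorded within the 30-day window, so its effective date is the deed date 2015-02-18; D relates back to 2016-02-05 (work commenced).
Ordering by effective date: C (2015-02-18), B (2015-10-09), D (2016-02-05), E (2016-04-07), A (2016-10-13).
D is already junior to B, so the subordination agreement changes nothing.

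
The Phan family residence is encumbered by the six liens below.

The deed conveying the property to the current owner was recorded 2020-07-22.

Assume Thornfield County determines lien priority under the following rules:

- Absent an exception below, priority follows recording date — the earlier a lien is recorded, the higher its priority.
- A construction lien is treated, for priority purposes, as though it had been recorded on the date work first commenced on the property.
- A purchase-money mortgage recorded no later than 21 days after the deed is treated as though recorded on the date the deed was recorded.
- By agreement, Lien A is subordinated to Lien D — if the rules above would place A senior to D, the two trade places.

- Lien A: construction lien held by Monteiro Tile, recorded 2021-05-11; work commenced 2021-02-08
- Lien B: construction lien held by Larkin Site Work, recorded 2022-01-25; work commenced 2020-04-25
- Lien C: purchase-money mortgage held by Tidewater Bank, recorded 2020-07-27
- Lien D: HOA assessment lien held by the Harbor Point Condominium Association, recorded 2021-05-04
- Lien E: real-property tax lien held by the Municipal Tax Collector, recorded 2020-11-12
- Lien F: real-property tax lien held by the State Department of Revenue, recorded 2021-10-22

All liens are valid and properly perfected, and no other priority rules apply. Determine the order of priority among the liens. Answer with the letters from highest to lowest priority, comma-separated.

First, effective dates: A's effective date is 2021-02-08, when work began; B relates back to 2020-04-25 (work commenced); C's effective date is the deed date, 2020-07-22.
By effective date, earliest first: B (2020-04-25), C (2020-07-22), E (2020-11-12), A (2021-02-08), D (2021-05-04), F (2021-10-22).
The subordination applies — A was senior to D — so A and D swap.

B, C, E, D, A, F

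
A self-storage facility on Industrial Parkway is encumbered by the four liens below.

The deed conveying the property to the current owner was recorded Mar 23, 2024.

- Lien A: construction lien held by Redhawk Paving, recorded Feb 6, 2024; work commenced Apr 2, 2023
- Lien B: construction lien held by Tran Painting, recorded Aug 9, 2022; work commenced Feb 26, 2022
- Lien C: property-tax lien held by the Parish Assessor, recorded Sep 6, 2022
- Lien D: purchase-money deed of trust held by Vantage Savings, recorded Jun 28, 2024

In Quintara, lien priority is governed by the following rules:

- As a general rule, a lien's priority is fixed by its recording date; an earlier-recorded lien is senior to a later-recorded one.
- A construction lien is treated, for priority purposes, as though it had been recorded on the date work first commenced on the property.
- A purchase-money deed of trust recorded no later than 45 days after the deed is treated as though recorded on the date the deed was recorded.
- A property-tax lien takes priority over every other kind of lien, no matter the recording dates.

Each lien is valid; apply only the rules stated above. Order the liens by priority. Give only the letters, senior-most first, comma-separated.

C, B, A, D

Effective dates: A's effective date is Apr 2, 2023, when work began; B is treated as recorded Feb 26, 2022, the work-commencement date; D missed the 45-day window (97 days after the deed), so its recording date stands.
C, as a property-tax lien, has superpriority and ranks first.
The other liens, earliest effective date first: B (Feb 26, 2022), A (Apr 2, 2023), D (Jun 28, 2024).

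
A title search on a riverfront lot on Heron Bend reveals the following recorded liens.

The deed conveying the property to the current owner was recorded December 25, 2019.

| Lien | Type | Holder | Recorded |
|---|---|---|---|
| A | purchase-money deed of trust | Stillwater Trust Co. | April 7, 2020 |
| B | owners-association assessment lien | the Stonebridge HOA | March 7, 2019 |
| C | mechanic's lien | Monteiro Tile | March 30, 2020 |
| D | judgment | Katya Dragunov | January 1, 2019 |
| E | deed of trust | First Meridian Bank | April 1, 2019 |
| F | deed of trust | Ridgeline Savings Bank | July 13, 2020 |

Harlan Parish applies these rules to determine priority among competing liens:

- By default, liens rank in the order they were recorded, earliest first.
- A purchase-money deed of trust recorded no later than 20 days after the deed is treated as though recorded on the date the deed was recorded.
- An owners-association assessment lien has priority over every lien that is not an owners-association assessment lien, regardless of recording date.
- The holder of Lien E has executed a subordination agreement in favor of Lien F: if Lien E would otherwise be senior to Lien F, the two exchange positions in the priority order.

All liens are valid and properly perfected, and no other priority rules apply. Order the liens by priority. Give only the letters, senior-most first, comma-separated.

First, effective dates: A missed the 20-day window (104 days after the deed), so its recording date stands.
As an owners-association assessment lien, B is senior to every other lien.
Remaining liens by effective date: D (January 1, 2019), E (April 1, 2019), C (March 30, 2020), A (April 7, 2020), F (July 13, 2020).
The subordination applies — E was senior to F — so E and F swap.

B, D, F, C, A, E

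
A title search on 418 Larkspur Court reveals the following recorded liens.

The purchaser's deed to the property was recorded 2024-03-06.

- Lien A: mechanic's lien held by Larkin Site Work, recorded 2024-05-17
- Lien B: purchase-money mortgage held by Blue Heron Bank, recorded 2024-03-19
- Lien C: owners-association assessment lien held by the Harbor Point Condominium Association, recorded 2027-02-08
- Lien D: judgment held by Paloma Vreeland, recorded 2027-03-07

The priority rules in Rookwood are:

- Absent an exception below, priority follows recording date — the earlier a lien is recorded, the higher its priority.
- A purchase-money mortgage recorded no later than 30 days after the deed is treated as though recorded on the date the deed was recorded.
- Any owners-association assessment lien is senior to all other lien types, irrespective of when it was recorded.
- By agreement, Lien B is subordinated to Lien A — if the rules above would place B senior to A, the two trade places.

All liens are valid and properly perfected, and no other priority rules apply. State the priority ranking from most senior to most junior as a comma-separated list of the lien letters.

C, A, B, D

Effective dates: B was recorded within the 30-day window, so its effective date is the deed date 2024-03-06.
C, as an owners-association assessment lien, has superpriority and ranks first.
Among the remaining liens, by effective date: B (2024-03-06), A (2024-05-17), D (2027-03-07).
The subordination applies — B was senior to A — so B and A swap.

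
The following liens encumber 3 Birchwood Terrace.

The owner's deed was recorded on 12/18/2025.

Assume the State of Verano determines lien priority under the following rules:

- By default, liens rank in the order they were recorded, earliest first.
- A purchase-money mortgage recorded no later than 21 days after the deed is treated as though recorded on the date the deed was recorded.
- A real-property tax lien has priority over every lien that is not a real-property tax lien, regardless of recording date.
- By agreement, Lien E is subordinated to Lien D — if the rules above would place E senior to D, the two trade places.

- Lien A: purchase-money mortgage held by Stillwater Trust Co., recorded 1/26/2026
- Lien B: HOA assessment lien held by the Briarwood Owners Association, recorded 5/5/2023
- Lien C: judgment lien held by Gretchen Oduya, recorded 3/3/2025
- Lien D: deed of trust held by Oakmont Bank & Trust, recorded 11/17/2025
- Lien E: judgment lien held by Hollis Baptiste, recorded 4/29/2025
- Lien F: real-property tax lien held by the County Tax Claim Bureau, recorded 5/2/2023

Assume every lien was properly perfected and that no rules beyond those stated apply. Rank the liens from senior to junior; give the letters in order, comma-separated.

Adjusting effective dates: A was recorded 39 days after the deed, outside the 21-day window, so it keeps its recording date.
As a real-property tax lien, F is senior to every other lien.
Ordering the rest by effective date: B (5/5/2023), C (3/3/2025), E (4/29/2025), D (11/17/2025), A (1/26/2026).
E is senior to D before the subordination, so the two trade places.

F, B, C, D, E, A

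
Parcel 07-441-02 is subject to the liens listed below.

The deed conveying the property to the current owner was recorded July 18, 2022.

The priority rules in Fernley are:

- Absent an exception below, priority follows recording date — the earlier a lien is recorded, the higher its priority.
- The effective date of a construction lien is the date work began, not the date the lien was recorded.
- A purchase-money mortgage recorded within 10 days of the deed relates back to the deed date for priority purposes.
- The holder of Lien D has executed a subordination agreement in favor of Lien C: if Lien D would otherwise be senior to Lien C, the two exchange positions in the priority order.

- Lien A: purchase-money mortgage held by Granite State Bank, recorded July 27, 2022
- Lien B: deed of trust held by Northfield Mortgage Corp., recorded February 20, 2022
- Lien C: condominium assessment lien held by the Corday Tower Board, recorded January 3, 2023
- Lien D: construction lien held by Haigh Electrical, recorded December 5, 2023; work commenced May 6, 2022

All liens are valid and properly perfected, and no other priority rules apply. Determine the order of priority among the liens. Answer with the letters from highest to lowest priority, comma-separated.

B, C, A, D

Effective dates after the stated exceptions: A relates back to the deed date July 18, 2022; D relates back to May 6, 2022 (work commenced).
Ordering by effective date: B (February 20, 2022), D (May 6, 2022), A (July 18, 2022), C (January 3, 2023).
D would otherwise be senior to C, so under the subordination agreement D and C exchange positions.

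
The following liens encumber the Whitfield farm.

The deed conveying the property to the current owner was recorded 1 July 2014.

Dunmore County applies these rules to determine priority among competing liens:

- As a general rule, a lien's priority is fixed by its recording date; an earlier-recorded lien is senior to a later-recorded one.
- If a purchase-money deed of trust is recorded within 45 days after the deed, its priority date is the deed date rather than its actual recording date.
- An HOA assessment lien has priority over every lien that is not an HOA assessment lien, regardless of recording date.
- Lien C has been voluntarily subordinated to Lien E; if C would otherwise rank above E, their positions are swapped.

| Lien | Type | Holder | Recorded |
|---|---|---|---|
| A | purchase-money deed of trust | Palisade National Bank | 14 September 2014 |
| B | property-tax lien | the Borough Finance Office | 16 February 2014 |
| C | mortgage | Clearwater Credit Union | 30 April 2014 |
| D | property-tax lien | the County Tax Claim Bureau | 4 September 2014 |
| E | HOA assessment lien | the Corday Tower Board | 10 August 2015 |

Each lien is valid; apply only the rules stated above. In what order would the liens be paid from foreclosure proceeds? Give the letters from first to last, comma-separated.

Effective dates: A was recorded 75 days after the deed, outside the 45-day window, so it keeps its recording date.
As an HOA assessment lien, E is senior to every other lien.
The other liens, earliest effective date first: B (16 February 2014), C (30 April 2014), D (4 September 2014), A (14 September 2014).
Since C is not senior to E, the subordination leaves the order unchanged.

E, B, C, D, A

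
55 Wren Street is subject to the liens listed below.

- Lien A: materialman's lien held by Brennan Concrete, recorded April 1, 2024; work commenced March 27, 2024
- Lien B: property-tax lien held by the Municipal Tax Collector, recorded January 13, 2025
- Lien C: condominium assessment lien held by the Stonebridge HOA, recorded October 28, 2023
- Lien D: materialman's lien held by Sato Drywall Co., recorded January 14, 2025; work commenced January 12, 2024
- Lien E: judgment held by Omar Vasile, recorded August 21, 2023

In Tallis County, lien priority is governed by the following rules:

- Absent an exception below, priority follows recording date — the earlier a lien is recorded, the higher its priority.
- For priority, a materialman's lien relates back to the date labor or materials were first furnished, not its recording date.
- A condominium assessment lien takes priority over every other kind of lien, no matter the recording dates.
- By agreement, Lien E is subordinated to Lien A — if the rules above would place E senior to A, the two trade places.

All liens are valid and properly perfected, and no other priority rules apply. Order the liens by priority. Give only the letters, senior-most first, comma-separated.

C, A, D, E, B

Adjusting effective dates: A's effective date is March 27, 2024, when work began; D relates back to January 12, 2024 (work commenced).
C is a condominium assessment lien and takes priority over every other lien.
Ordering the rest by effective date: E (August 21, 2023), D (January 12, 2024), A (March 27, 2024), B (January 13, 2025).
E would otherwise be senior to A, so under the subordination agreement E and A exchange positions.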